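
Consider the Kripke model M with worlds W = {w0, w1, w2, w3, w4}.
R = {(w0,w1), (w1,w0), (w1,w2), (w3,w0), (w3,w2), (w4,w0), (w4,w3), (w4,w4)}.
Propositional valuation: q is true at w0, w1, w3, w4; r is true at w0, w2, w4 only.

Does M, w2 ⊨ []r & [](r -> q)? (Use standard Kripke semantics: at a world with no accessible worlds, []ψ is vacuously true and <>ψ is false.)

At w2: []r is true, [](r -> q) is true, so []r & [](r -> q) is true.
  At w2: no accessible worlds, so []r holds vacuously.
  At w2: no accessible worlds, so [](r -> q) holds vacuously.

Yes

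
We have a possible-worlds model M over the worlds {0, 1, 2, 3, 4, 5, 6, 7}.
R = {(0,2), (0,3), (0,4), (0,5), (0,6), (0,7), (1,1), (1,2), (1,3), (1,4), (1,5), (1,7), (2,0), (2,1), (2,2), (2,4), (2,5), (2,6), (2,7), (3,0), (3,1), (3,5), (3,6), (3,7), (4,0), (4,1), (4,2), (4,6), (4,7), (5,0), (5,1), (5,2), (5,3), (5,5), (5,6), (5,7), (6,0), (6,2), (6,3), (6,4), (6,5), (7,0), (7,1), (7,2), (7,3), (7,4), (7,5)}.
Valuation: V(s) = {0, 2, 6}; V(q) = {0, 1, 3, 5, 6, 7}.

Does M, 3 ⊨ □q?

Yes

At 3: □q requires q at every successor {0, 1, 5, 6, 7}.
  At 0: q is true.
  At 1: q is true.
  At 5: q is true.
  At 6: q is true.
  At 7: q is true.
So □q is true at 3.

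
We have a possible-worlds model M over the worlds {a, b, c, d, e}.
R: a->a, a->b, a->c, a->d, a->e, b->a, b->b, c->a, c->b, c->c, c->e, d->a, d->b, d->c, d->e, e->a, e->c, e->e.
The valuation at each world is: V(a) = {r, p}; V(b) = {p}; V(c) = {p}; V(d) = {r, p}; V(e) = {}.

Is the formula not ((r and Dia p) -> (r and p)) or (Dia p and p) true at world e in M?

No

At e: not ((r and Dia p) -> (r and p)) is false, Dia p and p is false, so not ((r and Dia p) -> (r and p)) or (Dia p and p) is false.
  At e: (r and Dia p) -> (r and p) is true, so not ((r and Dia p) -> (r and p)) is false.
    At e: r and Dia p is false, r and p is false, so (r and Dia p) -> (r and p) is true.
      At e: r is false, Dia p is true, so r and Dia p is false.
  At e: Dia p is true, p is false, so Dia p and p is false.
    At e: Dia p requires p at some successor in {a, c, e}.
      p holds at a, so Dia p is true at e.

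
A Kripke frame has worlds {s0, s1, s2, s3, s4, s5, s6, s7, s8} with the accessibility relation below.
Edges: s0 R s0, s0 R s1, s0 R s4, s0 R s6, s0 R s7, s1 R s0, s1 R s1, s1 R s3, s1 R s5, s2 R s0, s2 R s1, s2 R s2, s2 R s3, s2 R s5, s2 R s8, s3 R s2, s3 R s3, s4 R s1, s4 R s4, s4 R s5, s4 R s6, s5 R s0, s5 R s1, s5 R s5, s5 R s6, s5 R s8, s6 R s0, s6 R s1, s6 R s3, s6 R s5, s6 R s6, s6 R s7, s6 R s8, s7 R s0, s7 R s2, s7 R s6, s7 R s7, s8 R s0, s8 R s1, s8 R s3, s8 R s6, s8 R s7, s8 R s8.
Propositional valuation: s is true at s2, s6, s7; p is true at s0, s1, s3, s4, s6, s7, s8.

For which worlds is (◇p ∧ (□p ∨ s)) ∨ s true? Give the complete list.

Let φ = (◇p ∧ (□p ∨ s)) ∨ s. Evaluate φ at each world:
  s0 (successors {s0, s1, s4, s6, s7}): φ is true.
  s1 (successors {s0, s1, s3, s5}): φ is false.
  s2 (successors {s0, s1, s2, s3, s5, s8}): φ is true.
  s3 (successors {s2, s3}): φ is false.
  s4 (successors {s1, s4, s5, s6}): φ is false.
  s5 (successors {s0, s1, s5, s6, s8}): φ is false.
  s6 (successors {s0, s1, s3, s5, s6, s7, s8}): φ is true.
  s7 (successors {s0, s2, s6, s7}): φ is true.
  s8 (successors {s0, s1, s3, s6, s7, s8}): φ is true.
For instance, at s5:
  At s5: ◇p ∧ (□p ∨ s) is false, s is false, so (◇p ∧ (□p ∨ s)) ∨ s is false.
    At s5: ◇p is true, □p ∨ s is false, so ◇p ∧ (□p ∨ s) is false.
      At s5: ◇p requires p at some successor in {s0, s1, s5, s6, s8}.
        p holds at s0, so ◇p is true at s5.
      At s5: □p is false, s is false, so □p ∨ s is false.
Satisfying worlds: {s0, s2, s6, s7, s8}

s0, s2, s6, s7, s8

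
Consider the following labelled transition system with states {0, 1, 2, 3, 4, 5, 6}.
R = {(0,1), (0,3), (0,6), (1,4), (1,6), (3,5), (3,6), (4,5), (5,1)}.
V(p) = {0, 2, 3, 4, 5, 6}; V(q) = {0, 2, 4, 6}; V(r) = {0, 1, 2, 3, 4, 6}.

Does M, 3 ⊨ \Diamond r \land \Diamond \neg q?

Recall that \Diamond ψ holds at a world iff ψ holds at some accessible world.
At 3: \Diamond r is true, \Diamond \neg q is true, so \Diamond r \land \Diamond \neg q is true.
  At 3: \Diamond r requires r at some successor in {5, 6}.
    r holds at 6, so \Diamond r is true at 3.
  At 3: \Diamond \neg q requires \neg q at some successor in {5, 6}.
    \neg q holds at 5, so \Diamond \neg q is true at 3.

Yes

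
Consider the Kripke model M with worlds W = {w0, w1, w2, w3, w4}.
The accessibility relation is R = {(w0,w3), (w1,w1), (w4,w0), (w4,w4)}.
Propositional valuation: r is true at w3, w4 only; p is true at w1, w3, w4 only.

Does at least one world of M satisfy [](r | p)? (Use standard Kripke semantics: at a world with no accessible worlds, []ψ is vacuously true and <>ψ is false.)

Yes

Recall that []ψ holds at a world iff ψ holds at every accessible world, and <>ψ holds iff ψ holds at some accessible world.
Let φ = [](r | p). Evaluate φ at each world:
  w0 (successors {w3}): φ is true.
  w1 (successors {w1}): φ is true.
  w2 (successors ∅): φ is true.
  w3 (successors ∅): φ is true.
  w4 (successors {w0, w4}): φ is false.
Detail at w0 (witness):
  At w0: [](r | p) requires r | p at every successor {w3}.
    At w3: r | p is true.
  So [](r | p) is true at w0.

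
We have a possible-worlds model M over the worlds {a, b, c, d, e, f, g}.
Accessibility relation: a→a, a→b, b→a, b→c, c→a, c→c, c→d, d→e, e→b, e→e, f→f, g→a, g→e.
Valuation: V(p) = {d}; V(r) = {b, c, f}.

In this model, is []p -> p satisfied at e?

At e: []p is false, p is false, so []p -> p is true.
  At e: []p requires p at every successor {b, e}.
    p fails at b, so []p is false at e.

Yes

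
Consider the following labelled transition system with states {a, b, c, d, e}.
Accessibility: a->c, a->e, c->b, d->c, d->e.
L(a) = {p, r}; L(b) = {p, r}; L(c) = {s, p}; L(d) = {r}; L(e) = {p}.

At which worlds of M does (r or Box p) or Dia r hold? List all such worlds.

a, b, c, d, e

Let φ = (r or Box p) or Dia r. Evaluate φ at each world:
  a (successors {c, e}): φ is true.
  b (successors ∅): φ is true.
  c (successors {b}): φ is true.
  d (successors {c, e}): φ is true.
  e (successors ∅): φ is true.
For instance, at a:
  At a: r or Box p is true, Dia r is false, so (r or Box p) or Dia r is true.
    At a: r is true, Box p is true, so r or Box p is true.
      At a: Box p requires p at every successor {c, e}.
        At c: p is true.
        At e: p is true.
      So Box p is true at a.
    At a: Dia r requires r at some successor in {c, e}.
      At c: r is false.
      At e: r is false.
    So Dia r is false at a.
Satisfying worlds: {a, b, c, d, e}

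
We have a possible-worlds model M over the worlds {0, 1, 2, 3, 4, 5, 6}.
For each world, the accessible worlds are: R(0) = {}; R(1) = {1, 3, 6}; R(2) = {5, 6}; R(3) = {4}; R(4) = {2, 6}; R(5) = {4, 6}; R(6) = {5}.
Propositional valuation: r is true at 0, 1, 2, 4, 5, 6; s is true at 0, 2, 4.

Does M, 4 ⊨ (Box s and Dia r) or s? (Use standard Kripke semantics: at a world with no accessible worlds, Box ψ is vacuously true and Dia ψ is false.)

Recall that Box ψ holds at a world iff ψ holds at every accessible world, and Dia ψ holds iff ψ holds at some accessible world.
At 4: Box s and Dia r is false, s is true, so (Box s and Dia r) or s is true.
  At 4: Box s is false, Dia r is true, so Box s and Dia r is false.
    At 4: Box s requires s at every successor {2, 6}.
      s fails at 6, so Box s is false at 4.
    At 4: Dia r requires r at some successor in {2, 6}.
      r holds at 2, so Dia r is true at 4.

Yes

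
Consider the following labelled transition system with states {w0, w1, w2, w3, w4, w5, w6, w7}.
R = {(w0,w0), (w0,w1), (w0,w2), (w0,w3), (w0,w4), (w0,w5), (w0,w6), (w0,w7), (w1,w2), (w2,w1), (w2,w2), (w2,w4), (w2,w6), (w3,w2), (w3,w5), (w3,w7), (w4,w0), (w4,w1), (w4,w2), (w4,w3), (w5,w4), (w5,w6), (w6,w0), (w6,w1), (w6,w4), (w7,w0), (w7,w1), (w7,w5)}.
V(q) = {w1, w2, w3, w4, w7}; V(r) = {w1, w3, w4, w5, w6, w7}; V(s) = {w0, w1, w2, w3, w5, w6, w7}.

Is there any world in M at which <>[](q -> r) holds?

Let φ = <>[](q -> r). Evaluate φ at each world:
  w0 (successors {w0, w1, w2, w3, w4, w5, w6, w7}): φ is true.
  w1 (successors {w2}): φ is false.
  w2 (successors {w1, w2, w4, w6}): φ is true.
  w3 (successors {w2, w5, w7}): φ is true.
  w4 (successors {w0, w1, w2, w3}): φ is false.
  w5 (successors {w4, w6}): φ is true.
  w6 (successors {w0, w1, w4}): φ is false.
  w7 (successors {w0, w1, w5}): φ is true.
Detail at w0 (witness):
  At w0: <>[](q -> r) requires [](q -> r) at some successor in {w0, w1, w2, w3, w4, w5, w6, w7}.
    [](q -> r) holds at w5, so <>[](q -> r) is true at w0.
      At w5: [](q -> r) requires q -> r at every successor {w4, w6}.
        At w4: q -> r is true.
        At w6: q -> r is true.
      So [](q -> r) is true at w5.

Yes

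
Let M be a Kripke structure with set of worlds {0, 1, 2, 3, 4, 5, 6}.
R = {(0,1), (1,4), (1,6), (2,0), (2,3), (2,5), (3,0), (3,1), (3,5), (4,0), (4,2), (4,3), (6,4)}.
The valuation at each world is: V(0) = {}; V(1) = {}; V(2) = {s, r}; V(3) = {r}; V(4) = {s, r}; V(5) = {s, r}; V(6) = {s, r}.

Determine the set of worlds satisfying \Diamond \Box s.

Let φ = \Diamond \Box s. Evaluate φ at each world:
  0 (successors {1}): φ is true.
  1 (successors {4, 6}): φ is true.
  2 (successors {0, 3, 5}): φ is true.
  3 (successors {0, 1, 5}): φ is true.
  4 (successors {0, 2, 3}): φ is false.
  5 (successors ∅): φ is false.
  6 (successors {4}): φ is false.
For instance, at 3:
  At 3: \Diamond \Box s requires \Box s at some successor in {0, 1, 5}.
    \Box s holds at 1, so \Diamond \Box s is true at 3.
      At 1: \Box s requires s at every successor {4, 6}.
        At 4: s is true.
        At 6: s is true.
      So \Box s is true at 1.
Satisfying worlds: {0, 1, 2, 3}

0, 1, 2, 3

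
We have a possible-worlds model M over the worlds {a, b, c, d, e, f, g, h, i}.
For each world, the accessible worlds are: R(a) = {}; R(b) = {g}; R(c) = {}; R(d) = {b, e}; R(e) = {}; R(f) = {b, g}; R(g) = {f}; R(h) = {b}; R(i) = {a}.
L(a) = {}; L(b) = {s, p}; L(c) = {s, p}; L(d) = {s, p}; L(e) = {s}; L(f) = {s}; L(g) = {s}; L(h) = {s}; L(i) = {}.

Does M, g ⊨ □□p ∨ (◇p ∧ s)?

At g: □□p is false, ◇p ∧ s is false, so □□p ∨ (◇p ∧ s) is false.
  At g: □□p requires □p at every successor {f}.
    □p fails at f, so □□p is false at g.
      At f: □p requires p at every successor {b, g}.
        p fails at g, so □p is false at f.
  At g: ◇p is false, s is true, so ◇p ∧ s is false.
    At g: ◇p requires p at some successor in {f}.
      At f: p is false.
    So ◇p is false at g.

No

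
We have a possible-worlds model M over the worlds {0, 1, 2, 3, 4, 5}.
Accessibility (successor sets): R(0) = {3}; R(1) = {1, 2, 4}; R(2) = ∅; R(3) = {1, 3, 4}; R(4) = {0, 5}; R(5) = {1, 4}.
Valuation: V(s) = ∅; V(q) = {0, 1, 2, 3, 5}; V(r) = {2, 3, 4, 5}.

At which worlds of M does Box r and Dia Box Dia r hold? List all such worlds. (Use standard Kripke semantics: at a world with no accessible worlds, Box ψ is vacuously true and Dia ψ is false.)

Let φ = Box r and Dia Box Dia r. Evaluate φ at each world:
  0 (successors {3}): φ is true.
  1 (successors {1, 2, 4}): φ is false.
  2 (successors ∅): φ is false.
  3 (successors {1, 3, 4}): φ is false.
  4 (successors {0, 5}): φ is false.
  5 (successors {1, 4}): φ is false.
For instance, at 3:
  At 3: Box r is false, Dia Box Dia r is true, so Box r and Dia Box Dia r is false.
    At 3: Box r requires r at every successor {1, 3, 4}.
      r fails at 1, so Box r is false at 3.
    At 3: Dia Box Dia r requires Box Dia r at some successor in {1, 3, 4}.
      Box Dia r holds at 3, so Dia Box Dia r is true at 3.
Satisfying worlds: {0}

0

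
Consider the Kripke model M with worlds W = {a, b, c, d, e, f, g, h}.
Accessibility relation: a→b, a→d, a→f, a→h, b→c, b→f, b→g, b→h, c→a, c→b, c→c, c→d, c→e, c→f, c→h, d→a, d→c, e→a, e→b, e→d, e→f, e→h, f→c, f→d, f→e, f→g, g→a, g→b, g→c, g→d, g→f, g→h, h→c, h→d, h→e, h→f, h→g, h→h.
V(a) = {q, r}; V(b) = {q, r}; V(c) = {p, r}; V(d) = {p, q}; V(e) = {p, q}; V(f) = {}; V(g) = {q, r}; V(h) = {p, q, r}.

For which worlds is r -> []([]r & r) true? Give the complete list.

Let φ = r -> []([]r & r). Evaluate φ at each world:
  a (successors {b, d, f, h}): φ is false.
  b (successors {c, f, g, h}): φ is false.
  c (successors {a, b, c, d, e, f, h}): φ is false.
  d (successors {a, c}): φ is true.
  e (successors {a, b, d, f, h}): φ is true.
  f (successors {c, d, e, g}): φ is true.
  g (successors {a, b, c, d, f, h}): φ is false.
  h (successors {c, d, e, f, g, h}): φ is false.
For instance, at a:
  At a: r is true, []([]r & r) is false, so r -> []([]r & r) is false.
    At a: []([]r & r) requires []r & r at every successor {b, d, f, h}.
      []r & r fails at b, so []([]r & r) is false at a.
Satisfying worlds: {d, e, f}

d, e, f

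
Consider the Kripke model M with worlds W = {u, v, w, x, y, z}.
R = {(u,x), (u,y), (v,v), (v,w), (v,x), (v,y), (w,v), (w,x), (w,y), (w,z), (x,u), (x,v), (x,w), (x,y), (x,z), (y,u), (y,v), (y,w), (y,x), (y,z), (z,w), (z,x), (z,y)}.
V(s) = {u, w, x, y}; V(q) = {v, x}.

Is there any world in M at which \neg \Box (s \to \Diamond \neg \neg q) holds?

No

Let φ = \neg \Box (s \to \Diamond \neg \neg q). Evaluate φ at each world:
  u (successors {x, y}): φ is false.
  v (successors {v, w, x, y}): φ is false.
  w (successors {v, x, y, z}): φ is false.
  x (successors {u, v, w, y, z}): φ is false.
  y (successors {u, v, w, x, z}): φ is false.
  z (successors {w, x, y}): φ is false.
For instance, at z:
  At z: \Box (s \to \Diamond \neg \neg q) is true, so \neg \Box (s \to \Diamond \neg \neg q) is false.
    At z: \Box (s \to \Diamond \neg \neg q) requires s \to \Diamond \neg \neg q at every successor {w, x, y}.
      At w: s \to \Diamond \neg \neg q is true.
      At x: s \to \Diamond \neg \neg q is true.
      At y: s \to \Diamond \neg \neg q is true.
    So \Box (s \to \Diamond \neg \neg q) is true at z.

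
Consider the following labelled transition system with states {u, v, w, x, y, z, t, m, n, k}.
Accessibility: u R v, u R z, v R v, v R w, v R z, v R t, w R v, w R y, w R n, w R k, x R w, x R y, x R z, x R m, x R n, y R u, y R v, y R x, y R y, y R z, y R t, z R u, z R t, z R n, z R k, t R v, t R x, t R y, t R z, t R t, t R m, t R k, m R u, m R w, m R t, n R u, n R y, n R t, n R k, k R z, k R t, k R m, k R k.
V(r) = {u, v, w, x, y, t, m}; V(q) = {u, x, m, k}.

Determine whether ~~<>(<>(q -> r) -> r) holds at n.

Yes

At n: ~<>(<>(q -> r) -> r) is false, so ~~<>(<>(q -> r) -> r) is true.
  At n: <>(<>(q -> r) -> r) is true, so ~<>(<>(q -> r) -> r) is false.
    At n: <>(<>(q -> r) -> r) requires <>(q -> r) -> r at some successor in {u, y, t, k}.
      <>(q -> r) -> r holds at u, so <>(<>(q -> r) -> r) is true at n.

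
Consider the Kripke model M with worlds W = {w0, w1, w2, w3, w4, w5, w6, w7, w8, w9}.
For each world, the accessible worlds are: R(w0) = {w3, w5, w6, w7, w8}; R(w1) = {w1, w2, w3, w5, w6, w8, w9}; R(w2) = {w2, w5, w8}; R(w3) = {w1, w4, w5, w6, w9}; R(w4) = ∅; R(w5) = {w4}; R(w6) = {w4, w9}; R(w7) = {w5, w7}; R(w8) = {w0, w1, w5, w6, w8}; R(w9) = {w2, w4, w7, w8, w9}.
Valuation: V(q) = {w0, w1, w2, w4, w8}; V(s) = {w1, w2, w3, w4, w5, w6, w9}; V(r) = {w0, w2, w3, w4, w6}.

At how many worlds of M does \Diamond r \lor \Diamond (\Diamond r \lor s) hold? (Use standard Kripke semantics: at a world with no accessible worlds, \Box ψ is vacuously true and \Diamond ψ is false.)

Let φ = \Diamond r \lor \Diamond (\Diamond r \lor s). Evaluate φ at each world:
  w0 (successors {w3, w5, w6, w7, w8}): φ is true.
  w1 (successors {w1, w2, w3, w5, w6, w8, w9}): φ is true.
  w2 (successors {w2, w5, w8}): φ is true.
  w3 (successors {w1, w4, w5, w6, w9}): φ is true.
  w4 (successors ∅): φ is false.
  w5 (successors {w4}): φ is true.
  w6 (successors {w4, w9}): φ is true.
  w7 (successors {w5, w7}): φ is true.
  w8 (successors {w0, w1, w5, w6, w8}): φ is true.
  w9 (successors {w2, w4, w7, w8, w9}): φ is true.
For instance, at w5:
  At w5: \Diamond r is true, \Diamond (\Diamond r \lor s) is true, so \Diamond r \lor \Diamond (\Diamond r \lor s) is true.
    At w5: \Diamond r requires r at some successor in {w4}.
      r holds at w4, so \Diamond r is true at w5.
    At w5: \Diamond (\Diamond r \lor s) requires \Diamond r \lor s at some successor in {w4}.
      \Diamond r \lor s holds at w4, so \Diamond (\Diamond r \lor s) is true at w5.
Satisfying worlds: {w0, w1, w2, w3, w5, w6, w7, w8, w9}

9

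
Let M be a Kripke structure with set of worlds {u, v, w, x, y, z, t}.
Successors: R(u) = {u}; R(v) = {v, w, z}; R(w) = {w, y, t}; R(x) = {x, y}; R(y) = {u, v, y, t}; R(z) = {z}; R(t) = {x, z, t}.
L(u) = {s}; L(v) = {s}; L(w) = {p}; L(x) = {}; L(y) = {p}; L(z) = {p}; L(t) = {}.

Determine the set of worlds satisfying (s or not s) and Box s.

u

Let φ = (s or not s) and Box s. Evaluate φ at each world:
  u (successors {u}): φ is true.
  v (successors {v, w, z}): φ is false.
  w (successors {w, y, t}): φ is false.
  x (successors {x, y}): φ is false.
  y (successors {u, v, y, t}): φ is false.
  z (successors {z}): φ is false.
  t (successors {x, z, t}): φ is false.
For instance, at t:
  At t: s or not s is true, Box s is false, so (s or not s) and Box s is false.
    At t: Box s requires s at every successor {x, z, t}.
      s fails at x, so Box s is false at t.
Satisfying worlds: {u}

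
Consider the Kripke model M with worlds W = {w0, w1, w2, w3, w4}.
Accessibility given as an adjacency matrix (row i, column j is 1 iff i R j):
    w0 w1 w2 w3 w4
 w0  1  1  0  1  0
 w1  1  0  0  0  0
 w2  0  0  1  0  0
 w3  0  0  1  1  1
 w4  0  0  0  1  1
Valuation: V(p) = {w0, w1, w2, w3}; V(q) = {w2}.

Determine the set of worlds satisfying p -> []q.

Recall that []ψ holds at a world iff ψ holds at every accessible world, and <>ψ holds iff ψ holds at some accessible world.
Let φ = p -> []q. Evaluate φ at each world:
  w0 (successors {w0, w1, w3}): φ is false.
  w1 (successors {w0}): φ is false.
  w2 (successors {w2}): φ is true.
  w3 (successors {w2, w3, w4}): φ is false.
  w4 (successors {w3, w4}): φ is true.
For instance, at w0:
  At w0: p is true, []q is false, so p -> []q is false.
    At w0: []q requires q at every successor {w0, w1, w3}.
      q fails at w0, so []q is false at w0.
Satisfying worlds: {w2, w4}

w2, w4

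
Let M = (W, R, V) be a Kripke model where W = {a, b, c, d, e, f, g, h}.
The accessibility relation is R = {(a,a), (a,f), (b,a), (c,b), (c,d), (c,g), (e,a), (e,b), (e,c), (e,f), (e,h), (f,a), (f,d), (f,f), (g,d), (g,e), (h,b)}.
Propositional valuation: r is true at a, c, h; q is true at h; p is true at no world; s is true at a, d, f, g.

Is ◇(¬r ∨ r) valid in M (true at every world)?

Let φ = ◇(¬r ∨ r). Evaluate φ at each world:
  a (successors {a, f}): φ is true.
  b (successors {a}): φ is true.
  c (successors {b, d, g}): φ is true.
  d (successors ∅): φ is false.
  e (successors {a, b, c, f, h}): φ is true.
  f (successors {a, d, f}): φ is true.
  g (successors {d, e}): φ is true.
  h (successors {b}): φ is true.
Detail at d (counterexample):
  At d: no accessible worlds, so ◇(¬r ∨ r) is false.

No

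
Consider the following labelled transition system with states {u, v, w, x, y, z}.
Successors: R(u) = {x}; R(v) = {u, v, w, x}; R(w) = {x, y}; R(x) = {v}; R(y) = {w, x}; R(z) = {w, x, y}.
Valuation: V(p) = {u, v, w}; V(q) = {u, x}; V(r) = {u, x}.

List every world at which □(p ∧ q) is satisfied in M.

Let φ = □(p ∧ q). Evaluate φ at each world:
  u (successors {x}): φ is false.
  v (successors {u, v, w, x}): φ is false.
  w (successors {x, y}): φ is false.
  x (successors {v}): φ is false.
  y (successors {w, x}): φ is false.
  z (successors {w, x, y}): φ is false.
For instance, at x:
  At x: □(p ∧ q) requires p ∧ q at every successor {v}.
    p ∧ q fails at v, so □(p ∧ q) is false at x.
Satisfying worlds: none.

none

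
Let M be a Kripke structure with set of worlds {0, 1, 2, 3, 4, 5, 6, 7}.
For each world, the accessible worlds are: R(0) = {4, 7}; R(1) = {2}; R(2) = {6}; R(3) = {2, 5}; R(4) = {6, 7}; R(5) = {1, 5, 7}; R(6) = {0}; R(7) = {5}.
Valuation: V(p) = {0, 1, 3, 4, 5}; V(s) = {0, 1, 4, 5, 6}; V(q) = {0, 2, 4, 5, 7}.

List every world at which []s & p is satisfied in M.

Let φ = []s & p. Evaluate φ at each world:
  0 (successors {4, 7}): φ is false.
  1 (successors {2}): φ is false.
  2 (successors {6}): φ is false.
  3 (successors {2, 5}): φ is false.
  4 (successors {6, 7}): φ is false.
  5 (successors {1, 5, 7}): φ is false.
  6 (successors {0}): φ is false.
  7 (successors {5}): φ is false.
For instance, at 6:
  At 6: []s is true, p is false, so []s & p is false.
    At 6: []s requires s at every successor {0}.
      At 0: s is true.
    So []s is true at 6.
Satisfying worlds: none.

none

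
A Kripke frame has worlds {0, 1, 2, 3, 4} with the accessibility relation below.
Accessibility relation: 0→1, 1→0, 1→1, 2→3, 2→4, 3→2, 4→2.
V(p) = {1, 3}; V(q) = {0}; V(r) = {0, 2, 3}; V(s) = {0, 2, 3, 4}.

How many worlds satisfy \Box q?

Let φ = \Box q. Evaluate φ at each world:
  0 (successors {1}): φ is false.
  1 (successors {0, 1}): φ is false.
  2 (successors {3, 4}): φ is false.
  3 (successors {2}): φ is false.
  4 (successors {2}): φ is false.
For instance, at 4:
  At 4: \Box q requires q at every successor {2}.
    q fails at 2, so \Box q is false at 4.
Satisfying worlds: none.

0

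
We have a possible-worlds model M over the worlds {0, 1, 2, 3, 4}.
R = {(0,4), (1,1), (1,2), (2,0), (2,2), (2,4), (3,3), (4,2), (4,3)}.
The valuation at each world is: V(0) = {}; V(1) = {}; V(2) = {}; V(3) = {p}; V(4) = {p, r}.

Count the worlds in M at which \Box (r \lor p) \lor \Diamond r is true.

3

Recall that \Box ψ holds at a world iff ψ holds at every accessible world, and \Diamond ψ holds iff ψ holds at some accessible world.
Let φ = \Box (r \lor p) \lor \Diamond r. Evaluate φ at each world:
  0 (successors {4}): φ is true.
  1 (successors {1, 2}): φ is false.
  2 (successors {0, 2, 4}): φ is true.
  3 (successors {3}): φ is true.
  4 (successors {2, 3}): φ is false.
For instance, at 2:
  At 2: \Box (r \lor p) is false, \Diamond r is true, so \Box (r \lor p) \lor \Diamond r is true.
    At 2: \Box (r \lor p) requires r \lor p at every successor {0, 2, 4}.
      r \lor p fails at 0, so \Box (r \lor p) is false at 2.
    At 2: \Diamond r requires r at some successor in {0, 2, 4}.
      r holds at 4, so \Diamond r is true at 2.
Satisfying worlds: {0, 2, 3}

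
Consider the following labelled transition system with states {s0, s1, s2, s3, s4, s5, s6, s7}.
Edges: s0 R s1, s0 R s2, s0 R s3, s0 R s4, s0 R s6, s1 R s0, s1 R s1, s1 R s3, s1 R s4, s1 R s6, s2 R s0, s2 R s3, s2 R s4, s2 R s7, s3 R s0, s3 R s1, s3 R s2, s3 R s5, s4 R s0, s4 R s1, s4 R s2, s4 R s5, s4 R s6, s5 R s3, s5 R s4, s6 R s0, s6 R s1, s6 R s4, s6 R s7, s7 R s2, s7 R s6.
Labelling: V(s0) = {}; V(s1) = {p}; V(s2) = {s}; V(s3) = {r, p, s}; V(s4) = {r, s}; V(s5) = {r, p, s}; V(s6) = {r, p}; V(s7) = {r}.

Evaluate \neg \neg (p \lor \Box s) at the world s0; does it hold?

At s0: \neg (p \lor \Box s) is true, so \neg \neg (p \lor \Box s) is false.
  At s0: p \lor \Box s is false, so \neg (p \lor \Box s) is true.
    At s0: p is false, \Box s is false, so p \lor \Box s is false.
      At s0: \Box s requires s at every successor {s1, s2, s3, s4, s6}.
        s fails at s1, so \Box s is false at s0.

No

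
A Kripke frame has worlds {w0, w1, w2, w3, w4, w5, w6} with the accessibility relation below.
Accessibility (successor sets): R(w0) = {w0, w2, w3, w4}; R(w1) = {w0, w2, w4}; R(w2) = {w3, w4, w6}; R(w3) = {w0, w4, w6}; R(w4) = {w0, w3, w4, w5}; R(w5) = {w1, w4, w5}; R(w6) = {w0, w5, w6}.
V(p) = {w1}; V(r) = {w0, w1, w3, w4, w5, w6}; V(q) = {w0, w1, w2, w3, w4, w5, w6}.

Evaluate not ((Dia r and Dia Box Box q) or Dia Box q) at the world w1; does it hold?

No

Recall that Box ψ holds at a world iff ψ holds at every accessible world, and Dia ψ holds iff ψ holds at some accessible world.
At w1: (Dia r and Dia Box Box q) or Dia Box q is true, so not ((Dia r and Dia Box Box q) or Dia Box q) is false.
  At w1: Dia r and Dia Box Box q is true, Dia Box q is true, so (Dia r and Dia Box Box q) or Dia Box q is true.
    At w1: Dia r is true, Dia Box Box q is true, so Dia r and Dia Box Box q is true.
      At w1: Dia r requires r at some successor in {w0, w2, w4}.
        r holds at w0, so Dia r is true at w1.
      At w1: Dia Box Box q requires Box Box q at some successor in {w0, w2, w4}.
        Box Box q holds at w0, so Dia Box Box q is true at w1.
    At w1: Dia Box q requires Box q at some successor in {w0, w2, w4}.
      Box q holds at w0, so Dia Box q is true at w1.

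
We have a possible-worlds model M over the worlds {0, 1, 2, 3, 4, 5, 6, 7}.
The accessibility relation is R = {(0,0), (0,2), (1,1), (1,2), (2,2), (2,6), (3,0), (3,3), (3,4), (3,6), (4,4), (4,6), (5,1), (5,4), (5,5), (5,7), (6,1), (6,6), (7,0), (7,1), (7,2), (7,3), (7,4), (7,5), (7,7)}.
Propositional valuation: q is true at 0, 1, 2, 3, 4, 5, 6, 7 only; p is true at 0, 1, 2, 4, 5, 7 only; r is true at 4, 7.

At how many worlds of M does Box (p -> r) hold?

Let φ = Box (p -> r). Evaluate φ at each world:
  0 (successors {0, 2}): φ is false.
  1 (successors {1, 2}): φ is false.
  2 (successors {2, 6}): φ is false.
  3 (successors {0, 3, 4, 6}): φ is false.
  4 (successors {4, 6}): φ is true.
  5 (successors {1, 4, 5, 7}): φ is false.
  6 (successors {1, 6}): φ is false.
  7 (successors {0, 1, 2, 3, 4, 5, 7}): φ is false.
For instance, at 5:
  At 5: Box (p -> r) requires p -> r at every successor {1, 4, 5, 7}.
    p -> r fails at 1, so Box (p -> r) is false at 5.
Satisfying worlds: {4}

1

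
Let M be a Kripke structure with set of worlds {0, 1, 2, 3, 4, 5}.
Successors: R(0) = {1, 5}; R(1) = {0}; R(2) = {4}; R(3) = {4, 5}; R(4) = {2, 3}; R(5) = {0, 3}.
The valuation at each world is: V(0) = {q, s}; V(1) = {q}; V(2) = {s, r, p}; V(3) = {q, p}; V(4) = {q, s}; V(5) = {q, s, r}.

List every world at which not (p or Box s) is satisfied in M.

0, 4, 5

Let φ = not (p or Box s). Evaluate φ at each world:
  0 (successors {1, 5}): φ is true.
  1 (successors {0}): φ is false.
  2 (successors {4}): φ is false.
  3 (successors {4, 5}): φ is false.
  4 (successors {2, 3}): φ is true.
  5 (successors {0, 3}): φ is true.
For instance, at 2:
  At 2: p or Box s is true, so not (p or Box s) is false.
    At 2: p is true, Box s is true, so p or Box s is true.
      At 2: Box s requires s at every successor {4}.
        At 4: s is true.
      So Box s is true at 2.
Satisfying worlds: {0, 4, 5}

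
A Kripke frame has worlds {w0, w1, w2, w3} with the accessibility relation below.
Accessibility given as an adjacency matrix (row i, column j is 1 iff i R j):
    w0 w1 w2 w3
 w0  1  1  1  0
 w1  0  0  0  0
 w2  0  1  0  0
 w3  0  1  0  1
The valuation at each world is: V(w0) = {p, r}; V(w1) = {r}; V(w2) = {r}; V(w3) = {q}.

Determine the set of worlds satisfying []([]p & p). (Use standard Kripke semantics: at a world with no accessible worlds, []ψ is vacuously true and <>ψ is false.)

w1

Recall that []ψ holds at a world iff ψ holds at every accessible world, and <>ψ holds iff ψ holds at some accessible world.
Let φ = []([]p & p). Evaluate φ at each world:
  w0 (successors {w0, w1, w2}): φ is false.
  w1 (successors ∅): φ is true.
  w2 (successors {w1}): φ is false.
  w3 (successors {w1, w3}): φ is false.
For instance, at w3:
  At w3: []([]p & p) requires []p & p at every successor {w1, w3}.
    []p & p fails at w1, so []([]p & p) is false at w3.
      At w1: []p is true, p is false, so []p & p is false.
Satisfying worlds: {w1}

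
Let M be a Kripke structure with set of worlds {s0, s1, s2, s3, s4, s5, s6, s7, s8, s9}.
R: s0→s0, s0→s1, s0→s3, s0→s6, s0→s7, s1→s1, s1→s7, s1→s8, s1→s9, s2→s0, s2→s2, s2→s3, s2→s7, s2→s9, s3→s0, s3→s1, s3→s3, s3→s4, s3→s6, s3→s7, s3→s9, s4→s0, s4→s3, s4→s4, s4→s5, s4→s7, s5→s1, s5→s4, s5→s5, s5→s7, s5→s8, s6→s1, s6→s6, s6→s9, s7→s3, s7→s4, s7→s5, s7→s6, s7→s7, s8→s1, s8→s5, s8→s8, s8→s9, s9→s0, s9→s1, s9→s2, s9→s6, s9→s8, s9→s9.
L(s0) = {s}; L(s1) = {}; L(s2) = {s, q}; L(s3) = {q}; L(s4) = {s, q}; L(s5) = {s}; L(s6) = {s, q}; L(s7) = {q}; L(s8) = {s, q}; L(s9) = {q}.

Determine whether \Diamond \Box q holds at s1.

At s1: \Diamond \Box q requires \Box q at some successor in {s1, s7, s8, s9}.
  At s1: \Box q is false.
  At s7: \Box q is false.
  At s8: \Box q is false.
  At s9: \Box q is false.
So \Diamond \Box q is false at s1.

No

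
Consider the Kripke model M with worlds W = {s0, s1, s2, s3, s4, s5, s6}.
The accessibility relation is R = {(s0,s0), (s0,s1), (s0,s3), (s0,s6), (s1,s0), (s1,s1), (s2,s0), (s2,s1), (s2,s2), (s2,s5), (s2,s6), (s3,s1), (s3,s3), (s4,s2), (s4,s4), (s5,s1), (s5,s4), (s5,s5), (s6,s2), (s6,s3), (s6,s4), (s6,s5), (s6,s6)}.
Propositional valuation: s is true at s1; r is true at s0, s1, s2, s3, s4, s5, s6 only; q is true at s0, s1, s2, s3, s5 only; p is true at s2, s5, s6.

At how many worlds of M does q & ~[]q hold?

Let φ = q & ~[]q. Evaluate φ at each world:
  s0 (successors {s0, s1, s3, s6}): φ is true.
  s1 (successors {s0, s1}): φ is false.
  s2 (successors {s0, s1, s2, s5, s6}): φ is true.
  s3 (successors {s1, s3}): φ is false.
  s4 (successors {s2, s4}): φ is false.
  s5 (successors {s1, s4, s5}): φ is true.
  s6 (successors {s2, s3, s4, s5, s6}): φ is false.
For instance, at s6:
  At s6: q is false, ~[]q is true, so q & ~[]q is false.
    At s6: []q is false, so ~[]q is true.
      At s6: []q requires q at every successor {s2, s3, s4, s5, s6}.
        q fails at s4, so []q is false at s6.
Satisfying worlds: {s0, s2, s5}

3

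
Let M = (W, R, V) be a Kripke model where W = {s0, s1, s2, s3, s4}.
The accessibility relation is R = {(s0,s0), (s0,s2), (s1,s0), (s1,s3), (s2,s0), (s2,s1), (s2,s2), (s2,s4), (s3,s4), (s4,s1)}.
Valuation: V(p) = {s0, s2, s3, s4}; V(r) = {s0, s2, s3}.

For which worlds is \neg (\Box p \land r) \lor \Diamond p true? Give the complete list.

Recall that \Box ψ holds at a world iff ψ holds at every accessible world, and \Diamond ψ holds iff ψ holds at some accessible world.
Let φ = \neg (\Box p \land r) \lor \Diamond p. Evaluate φ at each world:
  s0 (successors {s0, s2}): φ is true.
  s1 (successors {s0, s3}): φ is true.
  s2 (successors {s0, s1, s2, s4}): φ is true.
  s3 (successors {s4}): φ is true.
  s4 (successors {s1}): φ is true.
For instance, at s1:
  At s1: \neg (\Box p \land r) is true, \Diamond p is true, so \neg (\Box p \land r) \lor \Diamond p is true.
    At s1: \Box p \land r is false, so \neg (\Box p \land r) is true.
      At s1: \Box p is true, r is false, so \Box p \land r is false.
    At s1: \Diamond p requires p at some successor in {s0, s3}.
      p holds at s0, so \Diamond p is true at s1.
Satisfying worlds: {s0, s1, s2, s3, s4}

s0, s1, s2, s3, s4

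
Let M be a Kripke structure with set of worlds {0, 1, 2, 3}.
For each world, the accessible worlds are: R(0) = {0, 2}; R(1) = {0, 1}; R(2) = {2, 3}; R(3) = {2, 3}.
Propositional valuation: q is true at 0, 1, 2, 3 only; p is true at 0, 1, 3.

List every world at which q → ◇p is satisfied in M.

0, 1, 2, 3

Recall that ◇ψ holds at a world iff ψ holds at some accessible world.
Let φ = q → ◇p. Evaluate φ at each world:
  0 (successors {0, 2}): φ is true.
  1 (successors {0, 1}): φ is true.
  2 (successors {2, 3}): φ is true.
  3 (successors {2, 3}): φ is true.
For instance, at 1:
  At 1: q is true, ◇p is true, so q → ◇p is true.
    At 1: ◇p requires p at some successor in {0, 1}.
      p holds at 0, so ◇p is true at 1.
Satisfying worlds: {0, 1, 2, 3}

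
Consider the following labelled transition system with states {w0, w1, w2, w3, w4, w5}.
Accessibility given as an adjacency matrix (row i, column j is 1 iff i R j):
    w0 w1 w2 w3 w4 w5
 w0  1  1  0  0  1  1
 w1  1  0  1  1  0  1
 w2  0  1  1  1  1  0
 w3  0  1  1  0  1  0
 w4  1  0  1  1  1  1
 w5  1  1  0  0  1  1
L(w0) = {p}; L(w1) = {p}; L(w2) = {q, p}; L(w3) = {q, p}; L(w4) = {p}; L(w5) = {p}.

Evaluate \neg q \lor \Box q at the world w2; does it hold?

Recall that \Box ψ holds at a world iff ψ holds at every accessible world, and \Diamond ψ holds iff ψ holds at some accessible world.
At w2: \neg q is false, \Box q is false, so \neg q \lor \Box q is false.
  At w2: \Box q requires q at every successor {w1, w2, w3, w4}.
    q fails at w1, so \Box q is false at w2.

No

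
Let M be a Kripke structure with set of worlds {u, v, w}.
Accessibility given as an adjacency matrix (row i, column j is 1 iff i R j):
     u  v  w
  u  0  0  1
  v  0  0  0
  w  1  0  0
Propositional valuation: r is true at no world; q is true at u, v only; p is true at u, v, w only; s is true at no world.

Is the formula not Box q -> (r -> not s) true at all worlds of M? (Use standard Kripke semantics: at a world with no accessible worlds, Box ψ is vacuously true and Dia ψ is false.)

Let φ = not Box q -> (r -> not s). Evaluate φ at each world:
  u (successors {w}): φ is true.
  v (successors ∅): φ is true.
  w (successors {u}): φ is true.
For instance, at u:
  At u: not Box q is true, r -> not s is true, so not Box q -> (r -> not s) is true.
    At u: Box q is false, so not Box q is true.
      At u: Box q requires q at every successor {w}.
        q fails at w, so Box q is false at u.

Yes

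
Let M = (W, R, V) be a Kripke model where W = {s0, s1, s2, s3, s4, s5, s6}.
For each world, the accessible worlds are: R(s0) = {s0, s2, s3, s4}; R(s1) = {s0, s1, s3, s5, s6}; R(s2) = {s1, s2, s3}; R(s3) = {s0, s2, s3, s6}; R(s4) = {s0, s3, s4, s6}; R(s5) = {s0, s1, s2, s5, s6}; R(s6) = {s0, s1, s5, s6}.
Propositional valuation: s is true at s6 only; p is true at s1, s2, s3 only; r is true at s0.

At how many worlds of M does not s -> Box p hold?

2

Let φ = not s -> Box p. Evaluate φ at each world:
  s0 (successors {s0, s2, s3, s4}): φ is false.
  s1 (successors {s0, s1, s3, s5, s6}): φ is false.
  s2 (successors {s1, s2, s3}): φ is true.
  s3 (successors {s0, s2, s3, s6}): φ is false.
  s4 (successors {s0, s3, s4, s6}): φ is false.
  s5 (successors {s0, s1, s2, s5, s6}): φ is false.
  s6 (successors {s0, s1, s5, s6}): φ is true.
For instance, at s4:
  At s4: not s is true, Box p is false, so not s -> Box p is false.
    At s4: Box p requires p at every successor {s0, s3, s4, s6}.
      p fails at s0, so Box p is false at s4.
Satisfying worlds: {s2, s6}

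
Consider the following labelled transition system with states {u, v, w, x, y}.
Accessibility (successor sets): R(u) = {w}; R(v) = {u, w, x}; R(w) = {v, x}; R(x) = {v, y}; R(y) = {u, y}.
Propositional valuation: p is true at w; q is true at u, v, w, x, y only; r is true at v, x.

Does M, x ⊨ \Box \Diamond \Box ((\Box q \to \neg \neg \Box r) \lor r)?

At x: \Box \Diamond \Box ((\Box q \to \neg \neg \Box r) \lor r) requires \Diamond \Box ((\Box q \to \neg \neg \Box r) \lor r) at every successor {v, y}.
    At v: \Diamond \Box ((\Box q \to \neg \neg \Box r) \lor r) requires \Box ((\Box q \to \neg \neg \Box r) \lor r) at some successor in {u, w, x}.
      \Box ((\Box q \to \neg \neg \Box r) \lor r) holds at u, so \Diamond \Box ((\Box q \to \neg \neg \Box r) \lor r) is true at v.
    At y: \Diamond \Box ((\Box q \to \neg \neg \Box r) \lor r) requires \Box ((\Box q \to \neg \neg \Box r) \lor r) at some successor in {u, y}.
      \Box ((\Box q \to \neg \neg \Box r) \lor r) holds at u, so \Diamond \Box ((\Box q \to \neg \neg \Box r) \lor r) is true at y.
So \Box \Diamond \Box ((\Box q \to \neg \neg \Box r) \lor r) is true at x.

Yes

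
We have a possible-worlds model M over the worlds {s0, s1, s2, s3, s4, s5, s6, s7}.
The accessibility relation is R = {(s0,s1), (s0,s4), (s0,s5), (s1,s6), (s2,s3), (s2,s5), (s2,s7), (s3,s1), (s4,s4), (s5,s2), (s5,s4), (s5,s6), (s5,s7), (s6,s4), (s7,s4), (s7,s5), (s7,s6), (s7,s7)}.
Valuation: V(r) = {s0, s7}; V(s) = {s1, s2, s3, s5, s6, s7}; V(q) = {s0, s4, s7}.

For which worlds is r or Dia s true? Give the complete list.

s0, s1, s2, s3, s5, s7

Recall that Dia ψ holds at a world iff ψ holds at some accessible world.
Let φ = r or Dia s. Evaluate φ at each world:
  s0 (successors {s1, s4, s5}): φ is true.
  s1 (successors {s6}): φ is true.
  s2 (successors {s3, s5, s7}): φ is true.
  s3 (successors {s1}): φ is true.
  s4 (successors {s4}): φ is false.
  s5 (successors {s2, s4, s6, s7}): φ is true.
  s6 (successors {s4}): φ is false.
  s7 (successors {s4, s5, s6, s7}): φ is true.
For instance, at s0:
  At s0: r is true, Dia s is true, so r or Dia s is true.
    At s0: Dia s requires s at some successor in {s1, s4, s5}.
      s holds at s1, so Dia s is true at s0.
Satisfying worlds: {s0, s1, s2, s3, s5, s7}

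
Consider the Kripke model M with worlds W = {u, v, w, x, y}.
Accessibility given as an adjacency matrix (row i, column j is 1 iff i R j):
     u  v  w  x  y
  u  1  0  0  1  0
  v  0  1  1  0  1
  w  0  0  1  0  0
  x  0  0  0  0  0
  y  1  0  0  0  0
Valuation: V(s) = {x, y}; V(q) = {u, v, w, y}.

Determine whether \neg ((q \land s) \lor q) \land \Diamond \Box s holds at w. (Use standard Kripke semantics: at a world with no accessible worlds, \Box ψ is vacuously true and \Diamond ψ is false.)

No

Recall that \Box ψ holds at a world iff ψ holds at every accessible world, and \Diamond ψ holds iff ψ holds at some accessible world.
At w: \neg ((q \land s) \lor q) is false, \Diamond \Box s is false, so \neg ((q \land s) \lor q) \land \Diamond \Box s is false.
  At w: \Diamond \Box s requires \Box s at some successor in {w}.
    At w: \Box s is false.
  So \Diamond \Box s is false at w.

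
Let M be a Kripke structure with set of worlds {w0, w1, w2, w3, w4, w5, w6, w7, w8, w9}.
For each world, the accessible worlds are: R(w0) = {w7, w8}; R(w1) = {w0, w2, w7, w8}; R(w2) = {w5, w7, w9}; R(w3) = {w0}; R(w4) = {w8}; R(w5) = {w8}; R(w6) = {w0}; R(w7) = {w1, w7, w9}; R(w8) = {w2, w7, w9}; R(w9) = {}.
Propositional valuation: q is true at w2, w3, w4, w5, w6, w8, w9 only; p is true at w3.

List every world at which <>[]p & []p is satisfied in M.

none

Let φ = <>[]p & []p. Evaluate φ at each world:
  w0 (successors {w7, w8}): φ is false.
  w1 (successors {w0, w2, w7, w8}): φ is false.
  w2 (successors {w5, w7, w9}): φ is false.
  w3 (successors {w0}): φ is false.
  w4 (successors {w8}): φ is false.
  w5 (successors {w8}): φ is false.
  w6 (successors {w0}): φ is false.
  w7 (successors {w1, w7, w9}): φ is false.
  w8 (successors {w2, w7, w9}): φ is false.
  w9 (successors ∅): φ is false.
For instance, at w3:
  At w3: <>[]p is false, []p is false, so <>[]p & []p is false.
    At w3: <>[]p requires []p at some successor in {w0}.
      At w0: []p is false.
    So <>[]p is false at w3.
    At w3: []p requires p at every successor {w0}.
      p fails at w0, so []p is false at w3.
Satisfying worlds: none.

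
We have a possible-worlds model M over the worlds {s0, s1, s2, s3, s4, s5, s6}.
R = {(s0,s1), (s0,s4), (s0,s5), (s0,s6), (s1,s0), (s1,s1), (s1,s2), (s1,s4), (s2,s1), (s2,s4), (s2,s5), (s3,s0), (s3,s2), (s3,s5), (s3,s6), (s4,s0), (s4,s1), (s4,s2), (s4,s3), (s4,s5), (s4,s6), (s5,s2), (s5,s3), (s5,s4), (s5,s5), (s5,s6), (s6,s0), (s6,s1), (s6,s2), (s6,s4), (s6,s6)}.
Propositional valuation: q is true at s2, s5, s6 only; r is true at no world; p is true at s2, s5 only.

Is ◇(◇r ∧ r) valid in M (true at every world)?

No

Let φ = ◇(◇r ∧ r). Evaluate φ at each world:
  s0 (successors {s1, s4, s5, s6}): φ is false.
  s1 (successors {s0, s1, s2, s4}): φ is false.
  s2 (successors {s1, s4, s5}): φ is false.
  s3 (successors {s0, s2, s5, s6}): φ is false.
  s4 (successors {s0, s1, s2, s3, s5, s6}): φ is false.
  s5 (successors {s2, s3, s4, s5, s6}): φ is false.
  s6 (successors {s0, s1, s2, s4, s6}): φ is false.
Detail at s0 (counterexample):
  At s0: ◇(◇r ∧ r) requires ◇r ∧ r at some successor in {s1, s4, s5, s6}.
    At s1: ◇r ∧ r is false.
    At s4: ◇r ∧ r is false.
    At s5: ◇r ∧ r is false.
    At s6: ◇r ∧ r is false.
  So ◇(◇r ∧ r) is false at s0.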